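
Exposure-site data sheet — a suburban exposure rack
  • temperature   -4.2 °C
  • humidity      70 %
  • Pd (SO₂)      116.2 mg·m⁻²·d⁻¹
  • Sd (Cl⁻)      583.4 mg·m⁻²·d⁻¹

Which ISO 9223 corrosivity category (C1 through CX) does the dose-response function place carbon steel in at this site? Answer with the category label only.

C4

carbon steel: T≤10 °C ⇒ hinge +0.150·(-4.2−10) = -2.1300
  SO₂ term: 1.77·116.2^0.52·exp(0.02·70-2.1300) = 10.11
  Sd branch = 0.102·Sd^0.62·e^(0.033·RH+0.04·T) = 45.06 μm/a
  sum: 10.11 + 45.06 → r_corr = 55.17 μm/a
Category bounds: 50…80 μm/a bracket r_corr ⇒ C4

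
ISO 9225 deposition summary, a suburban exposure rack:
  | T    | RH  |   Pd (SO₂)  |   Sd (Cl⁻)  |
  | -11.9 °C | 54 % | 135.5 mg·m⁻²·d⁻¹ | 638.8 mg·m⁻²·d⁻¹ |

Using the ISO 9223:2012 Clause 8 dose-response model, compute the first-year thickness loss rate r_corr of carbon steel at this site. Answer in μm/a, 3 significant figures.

r_corr = 23.2 μm/a

carbon steel: T≤10 °C ⇒ hinge +0.150·(-11.9−10) = -3.2850
  sulphur-dioxide contribution → 2.506 μm/a
  chloride contribution → 20.66 μm/a
  total first-year rate 23.17 μm/a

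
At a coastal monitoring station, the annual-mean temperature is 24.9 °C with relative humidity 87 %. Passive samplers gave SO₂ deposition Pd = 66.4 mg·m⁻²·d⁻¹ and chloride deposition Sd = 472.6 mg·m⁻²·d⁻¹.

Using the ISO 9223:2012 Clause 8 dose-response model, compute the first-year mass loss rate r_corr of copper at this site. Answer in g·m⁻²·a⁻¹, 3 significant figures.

r_corr = 44.9 g·m⁻²·a⁻¹

copper: f(T) = -0.080·(T−10) [T>10 °C] = -1.1920
  SO₂ term: 0.0053·66.4^0.26·exp(0.059·87-1.1920) = 0.8121
  Sd branch = 0.01025·Sd^0.27·e^(0.036·RH+0.049·T) = 4.197 μm/a
  sum: 0.8121 + 4.197 → r_corr = 5.009 μm/a
Convert to mass loss: 5.009 μm/a × 8.96 g/cm³ = 44.88 g·m⁻²·a⁻¹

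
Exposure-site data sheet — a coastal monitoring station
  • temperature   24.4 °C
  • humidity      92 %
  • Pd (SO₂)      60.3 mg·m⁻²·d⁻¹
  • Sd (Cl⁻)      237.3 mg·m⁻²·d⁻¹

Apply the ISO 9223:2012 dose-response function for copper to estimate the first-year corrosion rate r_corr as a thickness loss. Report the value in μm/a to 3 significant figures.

copper: T>10 °C ⇒ hinge -0.080·(24.4−10) = -1.1520
  SO₂ term: 0.0053·60.3^0.26·exp(0.059·92-1.1520) = 1.107
  Cl⁻ term: 0.01025·237.3^0.27·exp(0.036·92+0.049·24.4) = 4.071
  r_corr = 1.107 + 4.071 = 5.178 μm/a

r_corr = 5.18 μm/a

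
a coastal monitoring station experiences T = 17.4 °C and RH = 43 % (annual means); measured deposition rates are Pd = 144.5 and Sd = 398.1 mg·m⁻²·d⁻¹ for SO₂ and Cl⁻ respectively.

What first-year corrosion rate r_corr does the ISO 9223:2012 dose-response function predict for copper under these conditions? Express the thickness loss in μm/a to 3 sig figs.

copper: T>10 °C ⇒ hinge -0.080·(17.4−10) = -0.5920
  SO₂ term: 0.0053·144.5^0.26·exp(0.059·43-0.5920) = 0.1351
  Sd branch = 0.01025·Sd^0.27·e^(0.036·RH+0.049·T) = 0.5692 μm/a
  r_corr = 0.1351 + 0.5692 = 0.7043 μm/a

r_corr = 0.704 μm/a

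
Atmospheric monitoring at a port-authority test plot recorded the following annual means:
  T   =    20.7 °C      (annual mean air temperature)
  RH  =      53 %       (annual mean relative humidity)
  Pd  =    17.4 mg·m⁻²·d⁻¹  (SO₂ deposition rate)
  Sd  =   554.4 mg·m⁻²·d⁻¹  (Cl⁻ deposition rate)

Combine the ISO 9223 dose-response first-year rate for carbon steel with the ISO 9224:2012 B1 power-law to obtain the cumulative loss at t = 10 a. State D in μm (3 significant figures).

D(10) = 267 μm

carbon steel: T>10 °C ⇒ hinge -0.054·(20.7−10) = -0.5778
  Pd branch = 1.77·Pd^0.52·e^(0.02·RH+f) = 12.66 μm/a
  Sd branch = 0.102·Sd^0.62·e^(0.033·RH+0.04·T) = 67.44 μm/a
  r_corr = 12.66 + 67.44 = 80.11 μm/a
Long-term exponent b (ISO 9224 Table 2, B1) = 0.523
  D(10) = 80.11 × 10^0.523 = 80.11 × 3.334 = 267.1 μm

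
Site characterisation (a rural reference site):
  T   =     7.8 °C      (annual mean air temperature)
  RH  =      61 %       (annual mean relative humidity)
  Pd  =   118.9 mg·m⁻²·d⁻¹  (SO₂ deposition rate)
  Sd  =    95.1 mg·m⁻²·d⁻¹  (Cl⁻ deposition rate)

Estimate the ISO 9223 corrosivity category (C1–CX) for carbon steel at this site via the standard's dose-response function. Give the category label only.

C4

carbon steel: T≤10 °C ⇒ hinge +0.150·(7.8−10) = -0.3300
  SO₂ term: 1.77·118.9^0.52·exp(0.02·61-0.3300) = 51.71
  Sd branch = 0.102·Sd^0.62·e^(0.033·RH+0.04·T) = 17.57 μm/a
  sum: 51.71 + 17.57 → r_corr = 69.28 μm/a
Category bounds: 50…80 μm/a bracket r_corr ⇒ C4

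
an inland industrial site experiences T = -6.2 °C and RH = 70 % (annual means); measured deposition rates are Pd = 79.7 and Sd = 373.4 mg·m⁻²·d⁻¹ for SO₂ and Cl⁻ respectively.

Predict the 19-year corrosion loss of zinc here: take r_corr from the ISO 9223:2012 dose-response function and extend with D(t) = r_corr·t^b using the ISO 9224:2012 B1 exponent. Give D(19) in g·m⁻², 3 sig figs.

zinc: T≤10 °C ⇒ hinge +0.038·(-6.2−10) = -0.6156
  sulphur-dioxide contribution → 1.198 μm/a
  chloride contribution → 0.5291 μm/a
  ⇒ r_corr(zinc) = 1.727 μm/a
Long-term exponent b (ISO 9224 Table 2, B1) = 0.813
  D(19) = 1.727 × 19^0.813 = 1.727 × 10.96 = 18.92 μm
  Mass loss = 18.92 μm × 7.14 g/cm³ = 135.1 g·m⁻²

D(19) = 135 g·m⁻²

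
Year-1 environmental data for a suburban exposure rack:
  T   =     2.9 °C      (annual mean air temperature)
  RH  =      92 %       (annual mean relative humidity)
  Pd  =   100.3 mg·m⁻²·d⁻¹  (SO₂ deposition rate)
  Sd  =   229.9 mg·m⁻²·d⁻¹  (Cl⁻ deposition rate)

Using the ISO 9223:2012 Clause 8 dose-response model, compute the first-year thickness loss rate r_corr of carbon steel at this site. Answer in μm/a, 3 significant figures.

r_corr = 112 μm/a

carbon steel: T≤10 °C ⇒ hinge +0.150·(2.9−10) = -1.0650
  sulphur-dioxide contribution → 42.19 μm/a
  chloride contribution → 69.45 μm/a
  ⇒ r_corr(carbon steel) = 111.6 μm/a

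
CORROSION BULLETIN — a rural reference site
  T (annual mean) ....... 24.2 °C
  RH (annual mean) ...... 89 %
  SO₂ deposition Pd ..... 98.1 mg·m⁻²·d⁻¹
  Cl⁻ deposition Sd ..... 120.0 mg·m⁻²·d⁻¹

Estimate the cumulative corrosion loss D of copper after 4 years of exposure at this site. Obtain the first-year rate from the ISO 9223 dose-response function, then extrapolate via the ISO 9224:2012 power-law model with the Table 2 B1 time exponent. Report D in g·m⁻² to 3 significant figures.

copper: temperature factor f = -0.080·(14.2) = -1.1360
  sulphur-dioxide contribution → 1.07 μm/a
  chloride contribution → 3.01 μm/a
  total first-year rate 4.08 μm/a
ISO 9224: D(t) = r_corr · t^b with b = 0.667 (copper, B1)
  D(4) = 4.08 × 4^0.667 = 4.08 × 2.521 = 10.28 μm
  Mass loss = 10.28 μm × 8.96 g/cm³ = 92.15 g·m⁻²

D(4) = 92.2 g·m⁻²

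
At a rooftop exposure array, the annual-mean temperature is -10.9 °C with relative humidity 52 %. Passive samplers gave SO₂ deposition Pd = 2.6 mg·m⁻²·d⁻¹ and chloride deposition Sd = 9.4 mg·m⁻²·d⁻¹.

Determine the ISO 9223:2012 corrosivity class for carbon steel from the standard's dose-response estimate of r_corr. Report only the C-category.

carbon steel: f(T) = +0.150·(T−10) [T≤10 °C] = -3.1350
  SO₂ term: 1.77·2.6^0.52·exp(0.02·52-3.1350) = 0.358
  Sd branch = 0.102·Sd^0.62·e^(0.033·RH+0.04·T) = 1.472 μm/a
  sum: 0.358 + 1.472 → r_corr = 1.83 μm/a
ISO 9223 Table 2 (carbon steel): 1.3 < 1.83 ≤ 25 μm/a ⇒ C2

C2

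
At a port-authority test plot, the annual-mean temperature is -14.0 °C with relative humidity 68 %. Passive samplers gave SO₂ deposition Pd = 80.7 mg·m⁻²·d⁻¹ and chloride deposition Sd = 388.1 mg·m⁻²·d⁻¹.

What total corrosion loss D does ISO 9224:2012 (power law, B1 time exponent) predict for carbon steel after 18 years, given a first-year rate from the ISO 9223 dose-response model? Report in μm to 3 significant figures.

carbon steel: temperature factor f = +0.150·(-24.0) = -3.6000
  SO₂ term: 1.77·80.7^0.52·exp(0.02·68-3.6000) = 1.848
  Cl⁻ term: 0.102·388.1^0.62·exp(0.033·68+0.04·-14.0) = 22.14
  sum: 1.848 + 22.14 → r_corr = 23.98 μm/a
Long-term exponent b (ISO 9224 Table 2, B1) = 0.523
  D(18) = 23.98 × 18^0.523 = 23.98 × 4.534 = 108.8 μm

D(18) = 109 μm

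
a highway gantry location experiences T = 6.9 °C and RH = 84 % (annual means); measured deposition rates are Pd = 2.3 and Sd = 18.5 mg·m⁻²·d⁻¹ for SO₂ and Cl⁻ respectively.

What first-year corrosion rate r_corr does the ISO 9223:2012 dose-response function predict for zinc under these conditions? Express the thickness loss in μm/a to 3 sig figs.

zinc: temperature factor f = +0.038·(-3.1) = -0.1178
  sulphur-dioxide contribution → 0.7883 μm/a
  chloride contribution → 0.325 μm/a
  total first-year rate 1.113 μm/a

r_corr = 1.11 μm/a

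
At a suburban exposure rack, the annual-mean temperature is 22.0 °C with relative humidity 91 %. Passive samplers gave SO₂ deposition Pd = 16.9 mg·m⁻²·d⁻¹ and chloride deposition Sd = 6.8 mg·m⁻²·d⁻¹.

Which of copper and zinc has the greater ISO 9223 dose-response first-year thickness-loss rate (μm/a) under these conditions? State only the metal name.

copper: temperature factor f = -0.080·(12.0) = -0.9600
  Pd branch = 0.0053·Pd^0.26·e^(0.059·RH+f) = 0.9085 μm/a
  Cl⁻ term: 0.01025·6.8^0.27·exp(0.036·91+0.049·22.0) = 1.338
  sum: 0.9085 + 1.338 → r_corr = 2.246 μm/a
zinc: f(T) = -0.071·(T−10) [T>10 °C] = -0.8520
  Pd branch = 0.0129·Pd^0.44·e^(0.046·RH+f) = 1.255 μm/a
  Sd branch = 0.0175·Sd^0.57·e^(0.008·RH+0.085·T) = 0.7012 μm/a
  r_corr = 1.255 + 0.7012 = 1.957 μm/a
Ordering by μm/a: copper (2.25) > zinc (1.96)

copper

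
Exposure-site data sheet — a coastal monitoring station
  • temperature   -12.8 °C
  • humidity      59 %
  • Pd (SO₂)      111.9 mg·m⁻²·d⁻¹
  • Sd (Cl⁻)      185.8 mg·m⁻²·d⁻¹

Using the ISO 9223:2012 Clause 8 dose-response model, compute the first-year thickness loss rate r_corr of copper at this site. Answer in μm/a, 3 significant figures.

r_corr = 0.221 μm/a

copper: T≤10 °C ⇒ hinge +0.126·(-12.8−10) = -2.8728
  Pd branch = 0.0053·Pd^0.26·e^(0.059·RH+f) = 0.0332 μm/a
  Cl⁻ term: 0.01025·185.8^0.27·exp(0.036·59+0.049·-12.8) = 0.1877
  r_corr = 0.0332 + 0.1877 = 0.2209 μm/a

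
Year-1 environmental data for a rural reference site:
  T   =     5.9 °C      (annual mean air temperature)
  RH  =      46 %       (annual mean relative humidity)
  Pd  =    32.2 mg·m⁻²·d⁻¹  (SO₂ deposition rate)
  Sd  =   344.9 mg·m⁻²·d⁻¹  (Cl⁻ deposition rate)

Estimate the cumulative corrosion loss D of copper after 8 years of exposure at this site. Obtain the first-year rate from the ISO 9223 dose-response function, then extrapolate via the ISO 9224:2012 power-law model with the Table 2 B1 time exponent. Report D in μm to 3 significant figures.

D(8) = 1.86 μm

copper: f(T) = +0.126·(T−10) [T≤10 °C] = -0.5166
  Pd branch = 0.0053·Pd^0.26·e^(0.059·RH+f) = 0.1177 μm/a
  Sd branch = 0.01025·Sd^0.27·e^(0.036·RH+0.049·T) = 0.3473 μm/a
  r_corr = 0.1177 + 0.3473 = 0.4649 μm/a
Power-law: D(8) = r_corr · 8^0.667
  D(8) = 0.4649 × 8^0.667 = 0.4649 × 4.003 = 1.861 μm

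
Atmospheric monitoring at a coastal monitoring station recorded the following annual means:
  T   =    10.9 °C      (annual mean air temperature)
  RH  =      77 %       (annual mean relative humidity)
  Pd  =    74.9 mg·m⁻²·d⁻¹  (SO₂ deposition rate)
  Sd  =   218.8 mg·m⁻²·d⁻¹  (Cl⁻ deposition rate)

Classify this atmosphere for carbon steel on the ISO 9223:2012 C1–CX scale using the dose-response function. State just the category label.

carbon steel: T>10 °C ⇒ hinge -0.054·(10.9−10) = -0.0486
  SO₂ term: 1.77·74.9^0.52·exp(0.02·77-0.0486) = 74.2
  Sd branch = 0.102·Sd^0.62·e^(0.033·RH+0.04·T) = 56.54 μm/a
  r_corr = 74.2 + 56.54 = 130.7 μm/a
Category bounds: 80…200 μm/a bracket r_corr ⇒ C5

C5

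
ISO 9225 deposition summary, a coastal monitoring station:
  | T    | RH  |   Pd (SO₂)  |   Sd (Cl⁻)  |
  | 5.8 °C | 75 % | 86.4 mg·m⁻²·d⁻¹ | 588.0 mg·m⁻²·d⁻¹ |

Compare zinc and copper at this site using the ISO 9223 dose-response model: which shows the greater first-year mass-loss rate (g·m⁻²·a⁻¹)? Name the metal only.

zinc: temperature factor f = +0.038·(-4.2) = -0.1596
  sulphur-dioxide contribution → 2.464 μm/a
  chloride contribution → 1.978 μm/a
  total first-year rate 4.442 μm/a
  mass loss = 4.442 μm/a × 7.14 g/cm³ = 31.72 g·m⁻²·a⁻¹
copper: f(T) = +0.126·(T−10) [T≤10 °C] = -0.5292
  sulphur-dioxide contribution → 0.8312 μm/a
  chloride contribution → 1.134 μm/a
  total first-year rate 1.965 μm/a
  mass loss = 1.965 μm/a × 8.96 g/cm³ = 17.6 g·m⁻²·a⁻¹
Ordering by g·m⁻²·a⁻¹: zinc (31.7) > copper (17.6)

zinc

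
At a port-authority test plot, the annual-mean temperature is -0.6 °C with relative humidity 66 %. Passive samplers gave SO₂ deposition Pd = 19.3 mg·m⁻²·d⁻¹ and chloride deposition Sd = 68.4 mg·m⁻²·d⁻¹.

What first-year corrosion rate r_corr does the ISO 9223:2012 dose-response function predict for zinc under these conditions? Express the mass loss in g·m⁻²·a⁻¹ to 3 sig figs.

zinc: temperature factor f = +0.038·(-10.6) = -0.4028
  SO₂ term: 0.0129·19.3^0.44·exp(0.046·66-0.4028) = 0.6604
  Sd branch = 0.0175·Sd^0.57·e^(0.008·RH+0.085·T) = 0.3135 μm/a
  r_corr = 0.6604 + 0.3135 = 0.9739 μm/a
Convert to mass loss: 0.9739 μm/a × 7.14 g/cm³ = 6.953 g·m⁻²·a⁻¹

r_corr = 6.95 g·m⁻²·a⁻¹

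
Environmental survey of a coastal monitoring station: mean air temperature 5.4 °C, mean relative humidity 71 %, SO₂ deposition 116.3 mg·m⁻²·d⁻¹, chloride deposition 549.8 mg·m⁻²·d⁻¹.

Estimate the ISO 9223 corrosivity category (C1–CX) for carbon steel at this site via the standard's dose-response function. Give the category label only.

C5

carbon steel: f(T) = +0.150·(T−10) [T≤10 °C] = -0.6900
  sulphur-dioxide contribution → 43.56 μm/a
  chloride contribution → 65.9 μm/a
  ⇒ r_corr(carbon steel) = 109.5 μm/a
109 μm/a falls in (80, 200] for carbon steel → category C5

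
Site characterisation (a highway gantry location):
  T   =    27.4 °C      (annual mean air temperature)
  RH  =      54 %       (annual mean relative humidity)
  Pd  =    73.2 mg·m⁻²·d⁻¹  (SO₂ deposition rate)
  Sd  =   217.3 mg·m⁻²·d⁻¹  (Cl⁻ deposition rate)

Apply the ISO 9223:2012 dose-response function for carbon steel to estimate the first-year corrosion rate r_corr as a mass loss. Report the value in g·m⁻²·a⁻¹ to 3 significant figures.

carbon steel: f(T) = -0.054·(T−10) [T>10 °C] = -0.9396
  SO₂ term: 1.77·73.2^0.52·exp(0.02·54-0.9396) = 18.99
  Sd branch = 0.102·Sd^0.62·e^(0.033·RH+0.04·T) = 50.99 μm/a
  r_corr = 18.99 + 50.99 = 69.98 μm/a
Convert to mass loss: 69.98 μm/a × 7.85 g/cm³ = 549.3 g·m⁻²·a⁻¹

r_corr = 549 g·m⁻²·a⁻¹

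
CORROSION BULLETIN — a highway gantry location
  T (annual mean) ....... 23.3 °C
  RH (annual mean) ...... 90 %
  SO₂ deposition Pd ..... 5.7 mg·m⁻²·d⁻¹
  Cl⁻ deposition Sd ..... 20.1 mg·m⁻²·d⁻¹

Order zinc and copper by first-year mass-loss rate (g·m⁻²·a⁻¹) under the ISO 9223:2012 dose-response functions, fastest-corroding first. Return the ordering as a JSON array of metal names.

["copper", "zinc"]

zinc: f(T) = -0.071·(T−10) [T>10 °C] = -0.9443
  Pd branch = 0.0129·Pd^0.44·e^(0.046·RH+f) = 0.6777 μm/a
  Sd branch = 0.0175·Sd^0.57·e^(0.008·RH+0.085·T) = 1.441 μm/a
  sum: 0.6777 + 1.441 → r_corr = 2.119 μm/a
  mass loss = 2.119 μm/a × 7.14 g/cm³ = 15.13 g·m⁻²·a⁻¹
copper: T>10 °C ⇒ hinge -0.080·(23.3−10) = -1.0640
  SO₂ term: 0.0053·5.7^0.26·exp(0.059·90-1.0640) = 0.5819
  Cl⁻ term: 0.01025·20.1^0.27·exp(0.036·90+0.049·23.3) = 1.843
  sum: 0.5819 + 1.843 → r_corr = 2.425 μm/a
  mass loss = 2.425 μm/a × 8.96 g/cm³ = 21.73 g·m⁻²·a⁻¹
Ordering by g·m⁻²·a⁻¹: copper (21.7) > zinc (15.1)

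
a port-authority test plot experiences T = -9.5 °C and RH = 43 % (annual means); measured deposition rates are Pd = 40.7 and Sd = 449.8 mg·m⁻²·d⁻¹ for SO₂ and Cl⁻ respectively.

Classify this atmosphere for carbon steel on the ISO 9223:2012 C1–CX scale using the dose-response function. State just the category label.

C2

carbon steel: temperature factor f = +0.150·(-19.5) = -2.9250
  Pd branch = 1.77·Pd^0.52·e^(0.02·RH+f) = 1.542 μm/a
  Cl⁻ term: 0.102·449.8^0.62·exp(0.033·43+0.04·-9.5) = 12.73
  r_corr = 1.542 + 12.73 = 14.27 μm/a
Category bounds: 1.3…25 μm/a bracket r_corr ⇒ C2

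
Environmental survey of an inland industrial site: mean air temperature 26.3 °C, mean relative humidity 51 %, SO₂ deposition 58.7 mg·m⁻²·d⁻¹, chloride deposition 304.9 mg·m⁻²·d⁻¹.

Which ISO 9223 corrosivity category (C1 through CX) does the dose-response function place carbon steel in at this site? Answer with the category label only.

carbon steel: temperature factor f = -0.054·(16.3) = -0.8802
  SO₂ term: 1.77·58.7^0.52·exp(0.02·51-0.8802) = 16.92
  Sd branch = 0.102·Sd^0.62·e^(0.033·RH+0.04·T) = 54.52 μm/a
  sum: 16.92 + 54.52 → r_corr = 71.44 μm/a
71.4 μm/a falls in (50, 80] for carbon steel → category C4

C4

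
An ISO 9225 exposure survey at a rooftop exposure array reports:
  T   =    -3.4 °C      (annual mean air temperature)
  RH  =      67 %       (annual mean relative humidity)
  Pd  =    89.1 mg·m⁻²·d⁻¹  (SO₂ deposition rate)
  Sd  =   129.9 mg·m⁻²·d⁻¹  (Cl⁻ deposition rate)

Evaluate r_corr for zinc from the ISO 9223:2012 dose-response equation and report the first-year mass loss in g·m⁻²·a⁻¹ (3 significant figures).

zinc: temperature factor f = +0.038·(-13.4) = -0.5092
  Pd branch = 0.0129·Pd^0.44·e^(0.046·RH+f) = 1.219 μm/a
  Cl⁻ term: 0.0175·129.9^0.57·exp(0.008·67+0.085·-3.4) = 0.359
  r_corr = 1.219 + 0.359 = 1.578 μm/a
Convert to mass loss: 1.578 μm/a × 7.14 g/cm³ = 11.26 g·m⁻²·a⁻¹

r_corr = 11.3 g·m⁻²·a⁻¹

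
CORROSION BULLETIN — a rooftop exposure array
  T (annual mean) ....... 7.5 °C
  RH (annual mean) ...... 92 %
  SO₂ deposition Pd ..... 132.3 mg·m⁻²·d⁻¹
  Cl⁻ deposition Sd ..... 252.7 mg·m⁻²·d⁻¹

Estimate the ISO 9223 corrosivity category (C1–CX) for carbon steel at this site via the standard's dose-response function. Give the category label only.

C5

carbon steel: f(T) = +0.150·(T−10) [T≤10 °C] = -0.3750
  Pd branch = 1.77·Pd^0.52·e^(0.02·RH+f) = 97.15 μm/a
  Cl⁻ term: 0.102·252.7^0.62·exp(0.033·92+0.04·7.5) = 88.52
  sum: 97.15 + 88.52 → r_corr = 185.7 μm/a
186 μm/a falls in (80, 200] for carbon steel → category C5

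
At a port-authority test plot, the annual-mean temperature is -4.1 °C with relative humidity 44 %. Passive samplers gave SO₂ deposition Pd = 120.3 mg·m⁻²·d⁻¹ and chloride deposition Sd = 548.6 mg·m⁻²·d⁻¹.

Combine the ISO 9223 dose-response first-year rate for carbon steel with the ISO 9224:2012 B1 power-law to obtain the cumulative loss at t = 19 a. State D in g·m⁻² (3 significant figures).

carbon steel: temperature factor f = +0.150·(-14.1) = -2.1150
  Pd branch = 1.77·Pd^0.52·e^(0.02·RH+f) = 6.214 μm/a
  Cl⁻ term: 0.102·548.6^0.62·exp(0.033·44+0.04·-4.1) = 18.46
  r_corr = 6.214 + 18.46 = 24.68 μm/a
Power-law: D(19) = r_corr · 19^0.523
  D(19) = 24.68 × 19^0.523 = 24.68 × 4.664 = 115.1 μm
  Mass loss = 115.1 μm × 7.85 g/cm³ = 903.6 g·m⁻²

D(19) = 904 g·m⁻²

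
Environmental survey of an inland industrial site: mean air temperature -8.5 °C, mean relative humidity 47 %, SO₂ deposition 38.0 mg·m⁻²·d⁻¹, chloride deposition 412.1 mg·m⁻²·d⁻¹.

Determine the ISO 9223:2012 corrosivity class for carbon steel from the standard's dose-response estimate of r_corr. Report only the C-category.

C2

carbon steel: temperature factor f = +0.150·(-18.5) = -2.7750
  SO₂ term: 1.77·38.0^0.52·exp(0.02·47-2.7750) = 1.873
  Cl⁻ term: 0.102·412.1^0.62·exp(0.033·47+0.04·-8.5) = 14.32
  sum: 1.873 + 14.32 → r_corr = 16.19 μm/a
ISO 9223 Table 2 (carbon steel): 1.3 < 16.2 ≤ 25 μm/a ⇒ C2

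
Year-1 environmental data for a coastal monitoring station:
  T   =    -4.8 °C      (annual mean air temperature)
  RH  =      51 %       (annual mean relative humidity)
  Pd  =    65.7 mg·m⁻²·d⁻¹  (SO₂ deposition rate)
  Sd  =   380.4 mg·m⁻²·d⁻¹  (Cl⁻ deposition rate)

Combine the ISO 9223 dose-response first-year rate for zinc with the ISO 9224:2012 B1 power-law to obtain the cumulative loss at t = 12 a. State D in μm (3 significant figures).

zinc: temperature factor f = +0.038·(-14.8) = -0.5624
  Pd branch = 0.0129·Pd^0.44·e^(0.046·RH+f) = 0.4841 μm/a
  Sd branch = 0.0175·Sd^0.57·e^(0.008·RH+0.085·T) = 0.5173 μm/a
  sum: 0.4841 + 0.5173 → r_corr = 1.001 μm/a
Power-law: D(12) = r_corr · 12^0.813
  D(12) = 1.001 × 12^0.813 = 1.001 × 7.54 = 7.551 μm

D(12) = 7.55 μm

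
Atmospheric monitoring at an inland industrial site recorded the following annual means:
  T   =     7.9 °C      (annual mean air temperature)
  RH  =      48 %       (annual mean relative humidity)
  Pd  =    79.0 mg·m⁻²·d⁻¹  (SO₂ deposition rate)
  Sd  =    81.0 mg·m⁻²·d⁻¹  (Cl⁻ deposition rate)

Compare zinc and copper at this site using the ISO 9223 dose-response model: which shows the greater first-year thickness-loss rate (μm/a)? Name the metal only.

zinc

zinc: T≤10 °C ⇒ hinge +0.038·(7.9−10) = -0.0798
  sulphur-dioxide contribution → 0.741 μm/a
  chloride contribution → 0.6156 μm/a
  total first-year rate 1.357 μm/a
copper: temperature factor f = +0.126·(-2.1) = -0.2646
  sulphur-dioxide contribution → 0.2151 μm/a
  chloride contribution → 0.2783 μm/a
  ⇒ r_corr(copper) = 0.4935 μm/a
Ordering by μm/a: zinc (1.36) > copper (0.493)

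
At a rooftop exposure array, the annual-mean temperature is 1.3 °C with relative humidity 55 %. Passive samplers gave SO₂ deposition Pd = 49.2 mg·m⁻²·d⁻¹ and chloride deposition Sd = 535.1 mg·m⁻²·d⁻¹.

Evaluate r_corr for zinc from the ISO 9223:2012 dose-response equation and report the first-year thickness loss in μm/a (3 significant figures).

zinc: f(T) = +0.038·(T−10) [T≤10 °C] = -0.3306
  SO₂ term: 0.0129·49.2^0.44·exp(0.046·55-0.3306) = 0.646
  Sd branch = 0.0175·Sd^0.57·e^(0.008·RH+0.085·T) = 1.09 μm/a
  sum: 0.646 + 1.09 → r_corr = 1.736 μm/a

r_corr = 1.74 μm/a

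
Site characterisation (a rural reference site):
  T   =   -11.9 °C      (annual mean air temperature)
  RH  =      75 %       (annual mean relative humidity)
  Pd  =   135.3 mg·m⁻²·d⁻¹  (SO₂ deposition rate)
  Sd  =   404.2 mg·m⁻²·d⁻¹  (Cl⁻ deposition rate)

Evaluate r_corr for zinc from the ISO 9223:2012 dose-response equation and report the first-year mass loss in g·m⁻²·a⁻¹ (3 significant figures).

r_corr = 13.5 g·m⁻²·a⁻¹

zinc: T≤10 °C ⇒ hinge +0.038·(-11.9−10) = -0.8322
  SO₂ term: 0.0129·135.3^0.44·exp(0.046·75-0.8322) = 1.532
  Cl⁻ term: 0.0175·404.2^0.57·exp(0.008·75+0.085·-11.9) = 0.3549
  sum: 1.532 + 0.3549 → r_corr = 1.887 μm/a
Convert to mass loss: 1.887 μm/a × 7.14 g/cm³ = 13.47 g·m⁻²·a⁻¹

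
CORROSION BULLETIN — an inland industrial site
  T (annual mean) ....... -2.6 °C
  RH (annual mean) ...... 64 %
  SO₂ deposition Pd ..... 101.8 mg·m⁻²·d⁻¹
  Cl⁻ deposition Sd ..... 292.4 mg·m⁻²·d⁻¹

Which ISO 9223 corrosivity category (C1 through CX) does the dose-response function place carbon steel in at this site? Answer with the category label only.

carbon steel: f(T) = +0.150·(T−10) [T≤10 °C] = -1.8900
  Pd branch = 1.77·Pd^0.52·e^(0.02·RH+f) = 10.64 μm/a
  Cl⁻ term: 0.102·292.4^0.62·exp(0.033·64+0.04·-2.6) = 25.68
  r_corr = 10.64 + 25.68 = 36.32 μm/a
36.3 μm/a falls in (25, 50] for carbon steel → category C3

C3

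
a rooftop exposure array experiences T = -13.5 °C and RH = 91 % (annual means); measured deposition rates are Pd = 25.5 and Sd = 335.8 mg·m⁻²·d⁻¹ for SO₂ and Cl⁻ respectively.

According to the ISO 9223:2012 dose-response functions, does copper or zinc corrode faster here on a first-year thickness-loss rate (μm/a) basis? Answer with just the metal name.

copper: temperature factor f = +0.126·(-23.5) = -2.9610
  Pd branch = 0.0053·Pd^0.26·e^(0.059·RH+f) = 0.1367 μm/a
  Sd branch = 0.01025·Sd^0.27·e^(0.036·RH+0.049·T) = 0.6733 μm/a
  sum: 0.1367 + 0.6733 → r_corr = 0.81 μm/a
zinc: temperature factor f = +0.038·(-23.5) = -0.8930
  SO₂ term: 0.0129·25.5^0.44·exp(0.046·91-0.8930) = 1.444
  Cl⁻ term: 0.0175·335.8^0.57·exp(0.008·91+0.085·-13.5) = 0.3168
  sum: 1.444 + 0.3168 → r_corr = 1.761 μm/a
Ordering by μm/a: zinc (1.76) > copper (0.81)

zinc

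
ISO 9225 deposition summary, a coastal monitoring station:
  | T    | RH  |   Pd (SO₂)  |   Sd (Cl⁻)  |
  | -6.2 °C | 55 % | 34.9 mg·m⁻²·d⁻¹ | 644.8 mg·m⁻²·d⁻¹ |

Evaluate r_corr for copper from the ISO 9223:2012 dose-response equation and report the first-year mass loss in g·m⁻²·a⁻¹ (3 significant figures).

copper: f(T) = +0.126·(T−10) [T≤10 °C] = -2.0412
  Pd branch = 0.0053·Pd^0.26·e^(0.059·RH+f) = 0.04449 μm/a
  Sd branch = 0.01025·Sd^0.27·e^(0.036·RH+0.049·T) = 0.3142 μm/a
  sum: 0.04449 + 0.3142 → r_corr = 0.3587 μm/a
Convert to mass loss: 0.3587 μm/a × 8.96 g/cm³ = 3.214 g·m⁻²·a⁻¹

r_corr = 3.21 g·m⁻²·a⁻¹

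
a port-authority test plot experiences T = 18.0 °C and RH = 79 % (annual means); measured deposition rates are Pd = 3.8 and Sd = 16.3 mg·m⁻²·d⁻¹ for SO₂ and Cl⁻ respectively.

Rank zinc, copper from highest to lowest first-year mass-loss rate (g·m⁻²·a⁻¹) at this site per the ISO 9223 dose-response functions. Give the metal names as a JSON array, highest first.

["copper", "zinc"]

zinc: f(T) = -0.071·(T−10) [T>10 °C] = -0.5680
  SO₂ term: 0.0129·3.8^0.44·exp(0.046·79-0.5680) = 0.498
  Cl⁻ term: 0.0175·16.3^0.57·exp(0.008·79+0.085·18.0) = 0.7463
  sum: 0.498 + 0.7463 → r_corr = 1.244 μm/a
  mass loss = 1.244 μm/a × 7.14 g/cm³ = 8.885 g·m⁻²·a⁻¹
copper: temperature factor f = -0.080·(8.0) = -0.6400
  SO₂ term: 0.0053·3.8^0.26·exp(0.059·79-0.6400) = 0.4181
  Sd branch = 0.01025·Sd^0.27·e^(0.036·RH+0.049·T) = 0.9041 μm/a
  r_corr = 0.4181 + 0.9041 = 1.322 μm/a
  mass loss = 1.322 μm/a × 8.96 g/cm³ = 11.85 g·m⁻²·a⁻¹
Ordering by g·m⁻²·a⁻¹: copper (11.8) > zinc (8.88)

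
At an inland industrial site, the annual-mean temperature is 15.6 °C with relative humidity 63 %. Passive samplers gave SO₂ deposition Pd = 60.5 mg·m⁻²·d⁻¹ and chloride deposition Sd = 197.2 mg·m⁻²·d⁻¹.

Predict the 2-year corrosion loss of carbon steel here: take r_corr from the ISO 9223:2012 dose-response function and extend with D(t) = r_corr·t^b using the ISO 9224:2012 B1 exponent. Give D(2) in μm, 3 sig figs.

carbon steel: f(T) = -0.054·(T−10) [T>10 °C] = -0.3024
  SO₂ term: 1.77·60.5^0.52·exp(0.02·63-0.3024) = 38.94
  Sd branch = 0.102·Sd^0.62·e^(0.033·RH+0.04·T) = 40.3 μm/a
  r_corr = 38.94 + 40.3 = 79.24 μm/a
Long-term exponent b (ISO 9224 Table 2, B1) = 0.523
  D(2) = 79.24 × 2^0.523 = 79.24 × 1.437 = 113.9 μm

D(2) = 114 μm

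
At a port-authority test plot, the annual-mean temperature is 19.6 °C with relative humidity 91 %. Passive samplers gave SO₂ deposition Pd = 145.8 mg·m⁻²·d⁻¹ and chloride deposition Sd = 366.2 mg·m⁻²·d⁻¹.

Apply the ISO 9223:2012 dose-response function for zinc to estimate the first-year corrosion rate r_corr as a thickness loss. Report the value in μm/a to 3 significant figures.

r_corr = 9.39 μm/a

zinc: temperature factor f = -0.071·(9.6) = -0.6816
  sulphur-dioxide contribution → 3.842 μm/a
  chloride contribution → 5.547 μm/a
  total first-year rate 9.389 μm/a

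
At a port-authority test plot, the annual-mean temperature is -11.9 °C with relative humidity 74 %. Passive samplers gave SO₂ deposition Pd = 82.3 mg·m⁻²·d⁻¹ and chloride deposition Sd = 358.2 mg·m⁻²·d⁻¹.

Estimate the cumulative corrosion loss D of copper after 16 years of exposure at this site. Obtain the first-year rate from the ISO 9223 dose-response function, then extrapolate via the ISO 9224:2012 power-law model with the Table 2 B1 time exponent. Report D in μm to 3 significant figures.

copper: f(T) = +0.126·(T−10) [T≤10 °C] = -2.7594
  SO₂ term: 0.0053·82.3^0.26·exp(0.059·74-2.7594) = 0.08318
  Sd branch = 0.01025·Sd^0.27·e^(0.036·RH+0.049·T) = 0.4018 μm/a
  sum: 0.08318 + 0.4018 → r_corr = 0.485 μm/a
Power-law: D(16) = r_corr · 16^0.667
  D(16) = 0.485 × 16^0.667 = 0.485 × 6.355 = 3.083 μm

D(16) = 3.08 μm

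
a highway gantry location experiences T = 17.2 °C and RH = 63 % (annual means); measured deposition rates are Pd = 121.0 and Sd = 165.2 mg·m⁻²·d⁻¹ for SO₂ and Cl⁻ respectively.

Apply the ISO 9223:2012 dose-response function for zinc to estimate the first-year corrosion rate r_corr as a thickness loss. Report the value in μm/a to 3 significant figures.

zinc: f(T) = -0.071·(T−10) [T>10 °C] = -0.5112
  SO₂ term: 0.0129·121.0^0.44·exp(0.046·63-0.5112) = 1.158
  Sd branch = 0.0175·Sd^0.57·e^(0.008·RH+0.085·T) = 2.297 μm/a
  sum: 1.158 + 2.297 → r_corr = 3.455 μm/a

r_corr = 3.45 μm/a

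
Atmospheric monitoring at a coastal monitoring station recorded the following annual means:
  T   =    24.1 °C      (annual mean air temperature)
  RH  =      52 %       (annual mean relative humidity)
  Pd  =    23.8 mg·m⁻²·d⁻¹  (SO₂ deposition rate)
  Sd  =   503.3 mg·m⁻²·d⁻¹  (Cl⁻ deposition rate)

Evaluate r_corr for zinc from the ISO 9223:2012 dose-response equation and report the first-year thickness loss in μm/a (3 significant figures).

zinc: f(T) = -0.071·(T−10) [T>10 °C] = -1.0011
  sulphur-dioxide contribution → 0.2091 μm/a
  chloride contribution → 7.135 μm/a
  total first-year rate 7.344 μm/a

r_corr = 7.34 μm/a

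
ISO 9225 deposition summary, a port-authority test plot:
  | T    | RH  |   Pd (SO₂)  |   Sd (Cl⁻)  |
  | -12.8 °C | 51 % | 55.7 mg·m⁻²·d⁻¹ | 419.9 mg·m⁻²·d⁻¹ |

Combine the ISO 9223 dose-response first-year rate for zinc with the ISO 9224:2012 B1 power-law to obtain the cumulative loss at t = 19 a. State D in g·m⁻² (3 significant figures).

zinc: f(T) = +0.038·(T−10) [T≤10 °C] = -0.8664
  Pd branch = 0.0129·Pd^0.44·e^(0.046·RH+f) = 0.3322 μm/a
  Cl⁻ term: 0.0175·419.9^0.57·exp(0.008·51+0.085·-12.8) = 0.2773
  sum: 0.3322 + 0.2773 → r_corr = 0.6094 μm/a
Long-term exponent b (ISO 9224 Table 2, B1) = 0.813
  D(19) = 0.6094 × 19^0.813 = 0.6094 × 10.96 = 6.677 μm
  Mass loss = 6.677 μm × 7.14 g/cm³ = 47.67 g·m⁻²

D(19) = 47.7 g·m⁻²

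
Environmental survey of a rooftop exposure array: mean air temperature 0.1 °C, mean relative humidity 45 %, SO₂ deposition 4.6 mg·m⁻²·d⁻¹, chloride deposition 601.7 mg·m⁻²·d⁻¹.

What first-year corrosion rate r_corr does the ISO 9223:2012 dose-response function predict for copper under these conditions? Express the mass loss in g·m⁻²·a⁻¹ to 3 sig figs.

copper: temperature factor f = +0.126·(-9.9) = -1.2474
  sulphur-dioxide contribution → 0.0322 μm/a
  chloride contribution → 0.293 μm/a
  total first-year rate 0.3252 μm/a
Convert to mass loss: 0.3252 μm/a × 8.96 g/cm³ = 2.914 g·m⁻²·a⁻¹

r_corr = 2.91 g·m⁻²·a⁻¹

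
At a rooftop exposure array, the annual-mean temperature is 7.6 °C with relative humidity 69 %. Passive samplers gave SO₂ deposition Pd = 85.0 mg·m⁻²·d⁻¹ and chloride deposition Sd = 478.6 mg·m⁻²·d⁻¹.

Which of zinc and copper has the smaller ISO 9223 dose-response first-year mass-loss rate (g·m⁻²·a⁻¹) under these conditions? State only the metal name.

copper

zinc: T≤10 °C ⇒ hinge +0.038·(7.6−10) = -0.0912
  SO₂ term: 0.0129·85.0^0.44·exp(0.046·69-0.0912) = 1.988
  Cl⁻ term: 0.0175·478.6^0.57·exp(0.008·69+0.085·7.6) = 1.954
  sum: 1.988 + 1.954 → r_corr = 3.942 μm/a
  mass loss = 3.942 μm/a × 7.14 g/cm³ = 28.14 g·m⁻²·a⁻¹
copper: temperature factor f = +0.126·(-2.4) = -0.3024
  Pd branch = 0.0053·Pd^0.26·e^(0.059·RH+f) = 0.7288 μm/a
  Sd branch = 0.01025·Sd^0.27·e^(0.036·RH+0.049·T) = 0.9437 μm/a
  r_corr = 0.7288 + 0.9437 = 1.673 μm/a
  mass loss = 1.673 μm/a × 8.96 g/cm³ = 14.99 g·m⁻²·a⁻¹
Ordering by g·m⁻²·a⁻¹: zinc (28.1) > copper (15)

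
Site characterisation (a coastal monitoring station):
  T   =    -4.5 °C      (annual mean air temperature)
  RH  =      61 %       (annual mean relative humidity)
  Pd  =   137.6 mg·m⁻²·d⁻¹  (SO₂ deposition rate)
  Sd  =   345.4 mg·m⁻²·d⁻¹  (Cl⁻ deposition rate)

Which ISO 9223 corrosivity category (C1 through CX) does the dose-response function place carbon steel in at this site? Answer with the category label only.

C3

carbon steel: T≤10 °C ⇒ hinge +0.150·(-4.5−10) = -2.1750
  SO₂ term: 1.77·137.6^0.52·exp(0.02·61-2.1750) = 8.817
  Cl⁻ term: 0.102·345.4^0.62·exp(0.033·61+0.04·-4.5) = 23.9
  r_corr = 8.817 + 23.9 = 32.72 μm/a
Category bounds: 25…50 μm/a bracket r_corr ⇒ C3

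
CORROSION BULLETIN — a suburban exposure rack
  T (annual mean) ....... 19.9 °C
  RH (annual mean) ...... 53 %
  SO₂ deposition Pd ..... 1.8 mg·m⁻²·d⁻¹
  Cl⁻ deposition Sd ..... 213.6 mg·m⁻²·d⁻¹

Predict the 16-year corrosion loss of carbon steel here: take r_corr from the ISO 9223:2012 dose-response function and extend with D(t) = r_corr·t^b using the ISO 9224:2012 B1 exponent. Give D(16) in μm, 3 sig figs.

D(16) = 171 μm

carbon steel: temperature factor f = -0.054·(9.9) = -0.5346
  Pd branch = 1.77·Pd^0.52·e^(0.02·RH+f) = 4.063 μm/a
  Sd branch = 0.102·Sd^0.62·e^(0.033·RH+0.04·T) = 36.16 μm/a
  r_corr = 4.063 + 36.16 = 40.22 μm/a
ISO 9224: D(t) = r_corr · t^b with b = 0.523 (carbon steel, B1)
  D(16) = 40.22 × 16^0.523 = 40.22 × 4.263 = 171.5 μm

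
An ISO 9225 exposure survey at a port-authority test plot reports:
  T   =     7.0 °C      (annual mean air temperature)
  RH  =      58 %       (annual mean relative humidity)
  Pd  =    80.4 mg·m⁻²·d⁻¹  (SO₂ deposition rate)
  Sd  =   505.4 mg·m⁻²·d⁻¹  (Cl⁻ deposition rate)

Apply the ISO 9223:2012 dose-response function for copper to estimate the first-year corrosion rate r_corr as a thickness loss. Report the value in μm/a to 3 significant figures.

copper: f(T) = +0.126·(T−10) [T≤10 °C] = -0.3780
  sulphur-dioxide contribution → 0.348 μm/a
  chloride contribution → 0.6259 μm/a
  total first-year rate 0.9739 μm/a

r_corr = 0.974 μm/a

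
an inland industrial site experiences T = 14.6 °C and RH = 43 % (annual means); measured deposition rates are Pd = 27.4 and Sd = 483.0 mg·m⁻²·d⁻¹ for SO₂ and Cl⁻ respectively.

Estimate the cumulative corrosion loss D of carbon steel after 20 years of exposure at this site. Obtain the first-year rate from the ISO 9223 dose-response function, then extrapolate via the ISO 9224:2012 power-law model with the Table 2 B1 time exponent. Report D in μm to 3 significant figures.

D(20) = 255 μm

carbon steel: f(T) = -0.054·(T−10) [T>10 °C] = -0.2484
  sulphur-dioxide contribution → 18.25 μm/a
  chloride contribution → 34.88 μm/a
  total first-year rate 53.13 μm/a
ISO 9224: D(t) = r_corr · t^b with b = 0.523 (carbon steel, B1)
  D(20) = 53.13 × 20^0.523 = 53.13 × 4.791 = 254.5 μm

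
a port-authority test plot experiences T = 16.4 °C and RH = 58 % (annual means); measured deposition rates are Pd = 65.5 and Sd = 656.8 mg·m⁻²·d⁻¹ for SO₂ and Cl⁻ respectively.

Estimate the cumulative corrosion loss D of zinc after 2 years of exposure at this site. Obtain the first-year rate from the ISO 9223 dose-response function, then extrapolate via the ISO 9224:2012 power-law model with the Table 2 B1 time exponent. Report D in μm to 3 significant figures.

zinc: f(T) = -0.071·(T−10) [T>10 °C] = -0.4544
  SO₂ term: 0.0129·65.5^0.44·exp(0.046·58-0.4544) = 0.7432
  Cl⁻ term: 0.0175·656.8^0.57·exp(0.008·58+0.085·16.4) = 4.528
  r_corr = 0.7432 + 4.528 = 5.271 μm/a
Long-term exponent b (ISO 9224 Table 2, B1) = 0.813
  D(2) = 5.271 × 2^0.813 = 5.271 × 1.757 = 9.26 μm

D(2) = 9.26 μm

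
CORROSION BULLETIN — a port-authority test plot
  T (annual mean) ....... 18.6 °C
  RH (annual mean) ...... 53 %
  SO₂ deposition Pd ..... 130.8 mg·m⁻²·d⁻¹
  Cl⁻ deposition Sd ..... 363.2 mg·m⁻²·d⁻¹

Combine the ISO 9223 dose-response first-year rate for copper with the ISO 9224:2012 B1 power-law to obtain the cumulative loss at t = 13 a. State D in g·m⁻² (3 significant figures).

D(13) = 52.5 g·m⁻²

copper: temperature factor f = -0.080·(8.6) = -0.6880
  sulphur-dioxide contribution → 0.2157 μm/a
  chloride contribution → 0.8441 μm/a
  total first-year rate 1.06 μm/a
Long-term exponent b (ISO 9224 Table 2, B1) = 0.667
  D(13) = 1.06 × 13^0.667 = 1.06 × 5.534 = 5.865 μm
  Mass loss = 5.865 μm × 8.96 g/cm³ = 52.55 g·m⁻²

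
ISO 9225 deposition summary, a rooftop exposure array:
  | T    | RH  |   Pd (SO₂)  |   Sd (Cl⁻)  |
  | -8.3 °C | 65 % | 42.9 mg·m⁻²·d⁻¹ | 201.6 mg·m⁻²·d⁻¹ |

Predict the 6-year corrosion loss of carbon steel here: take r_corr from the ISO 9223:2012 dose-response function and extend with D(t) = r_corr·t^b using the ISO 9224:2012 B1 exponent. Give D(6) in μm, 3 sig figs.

carbon steel: T≤10 °C ⇒ hinge +0.150·(-8.3−10) = -2.7450
  Pd branch = 1.77·Pd^0.52·e^(0.02·RH+f) = 2.946 μm/a
  Cl⁻ term: 0.102·201.6^0.62·exp(0.033·65+0.04·-8.3) = 16.78
  r_corr = 2.946 + 16.78 = 19.73 μm/a
Power-law: D(6) = r_corr · 6^0.523
  D(6) = 19.73 × 6^0.523 = 19.73 × 2.553 = 50.35 μm

D(6) = 50.3 μm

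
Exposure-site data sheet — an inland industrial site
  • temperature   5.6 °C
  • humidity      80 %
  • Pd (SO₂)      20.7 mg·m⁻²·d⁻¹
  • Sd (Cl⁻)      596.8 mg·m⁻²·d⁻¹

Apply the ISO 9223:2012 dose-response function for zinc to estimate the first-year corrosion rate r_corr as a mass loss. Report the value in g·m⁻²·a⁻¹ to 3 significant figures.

r_corr = 26.3 g·m⁻²·a⁻¹

zinc: f(T) = +0.038·(T−10) [T≤10 °C] = -0.1672
  Pd branch = 0.0129·Pd^0.44·e^(0.046·RH+f) = 1.641 μm/a
  Cl⁻ term: 0.0175·596.8^0.57·exp(0.008·80+0.085·5.6) = 2.041
  sum: 1.641 + 2.041 → r_corr = 3.683 μm/a
Convert to mass loss: 3.683 μm/a × 7.14 g/cm³ = 26.3 g·m⁻²·a⁻¹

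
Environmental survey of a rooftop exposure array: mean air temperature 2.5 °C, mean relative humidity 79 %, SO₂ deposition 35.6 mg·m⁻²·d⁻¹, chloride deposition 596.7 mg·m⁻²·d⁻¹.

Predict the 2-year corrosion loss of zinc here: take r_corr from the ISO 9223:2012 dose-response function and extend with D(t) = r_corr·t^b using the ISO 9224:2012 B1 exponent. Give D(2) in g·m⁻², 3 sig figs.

zinc: T≤10 °C ⇒ hinge +0.038·(2.5−10) = -0.2850
  SO₂ term: 0.0129·35.6^0.44·exp(0.046·79-0.2850) = 1.769
  Sd branch = 0.0175·Sd^0.57·e^(0.008·RH+0.085·T) = 1.556 μm/a
  sum: 1.769 + 1.556 → r_corr = 3.325 μm/a
Power-law: D(2) = r_corr · 2^0.813
  D(2) = 3.325 × 2^0.813 = 3.325 × 1.757 = 5.841 μm
  Mass loss = 5.841 μm × 7.14 g/cm³ = 41.71 g·m⁻²

D(2) = 41.7 g·m⁻²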